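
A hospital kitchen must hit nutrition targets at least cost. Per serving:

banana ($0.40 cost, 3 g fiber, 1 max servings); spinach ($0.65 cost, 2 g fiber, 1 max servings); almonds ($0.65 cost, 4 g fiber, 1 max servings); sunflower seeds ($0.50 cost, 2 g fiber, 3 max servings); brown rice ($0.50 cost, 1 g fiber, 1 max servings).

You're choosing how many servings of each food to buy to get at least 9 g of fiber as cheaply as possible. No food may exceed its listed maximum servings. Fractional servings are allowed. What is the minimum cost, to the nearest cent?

Cost per g of fiber: banana $0.1333, almonds $0.1625, sunflower seeds $0.2500, spinach $0.3250, brown rice $0.5000.
Take 1 serving of banana: +3.0 g fiber for $0.40 (total $0.40, still need 6.0 g).
Take 1 serving of almonds: +4.0 g fiber for $0.65 (total $1.05, still need 2.0 g).
Take 1 serving of sunflower seeds: +2.0 g fiber for $0.50 (total $1.55, still need 0.0 g).
Greedy by cheapest-per-g is optimal for a single linear constraint, so the minimum cost is $1.55.

$1.55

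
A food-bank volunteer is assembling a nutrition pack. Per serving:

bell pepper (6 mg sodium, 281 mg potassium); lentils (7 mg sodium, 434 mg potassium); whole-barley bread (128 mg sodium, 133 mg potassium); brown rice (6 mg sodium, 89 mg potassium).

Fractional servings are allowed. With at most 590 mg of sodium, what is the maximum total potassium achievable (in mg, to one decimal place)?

Potassium per mg sodium: lentils 62, bell pepper 46.83, brown rice 14.83, whole-barley bread 1.039.
With no serving limits, spend the whole sodium allowance on lentils: 590 mg / 7 mg × 434 mg = 36580.0 mg.

36580.0 mg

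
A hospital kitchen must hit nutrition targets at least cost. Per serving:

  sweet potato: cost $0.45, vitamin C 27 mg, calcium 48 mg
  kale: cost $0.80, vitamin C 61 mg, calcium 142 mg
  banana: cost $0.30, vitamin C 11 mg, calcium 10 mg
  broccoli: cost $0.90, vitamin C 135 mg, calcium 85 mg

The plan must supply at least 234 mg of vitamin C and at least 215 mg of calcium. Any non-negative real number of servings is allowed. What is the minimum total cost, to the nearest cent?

Check every corner: each single food scaled to meet both minima, and each pair solved so both constraints bind.
sweet potato only: max(234/27, 215/48) = 8.667 servings → $3.90.
kale only: max(234/61, 215/142) = 3.836 servings → $3.07.
banana only: max(234/11, 215/10) = 21.5 servings → $6.45.
broccoli only: max(234/135, 215/85) = 2.529 servings → $2.28.
sweet potato + kale with both targets exact would need a negative amount; discard.
sweet potato + banana with both tight: 0.0969 servings and 21.03 servings → $6.35.
sweet potato + broccoli with both tight: 2.183 servings and 1.297 servings → $2.15.
kale + banana with both tight: 0.02626 servings and 21.13 servings → $6.36.
kale + broccoli with both tight: 0.6532 servings and 1.438 servings → $1.82.
banana + broccoli: the both-tight solution has a negative serving — not a feasible corner.
So the least-cost plan costs $1.82.

$1.82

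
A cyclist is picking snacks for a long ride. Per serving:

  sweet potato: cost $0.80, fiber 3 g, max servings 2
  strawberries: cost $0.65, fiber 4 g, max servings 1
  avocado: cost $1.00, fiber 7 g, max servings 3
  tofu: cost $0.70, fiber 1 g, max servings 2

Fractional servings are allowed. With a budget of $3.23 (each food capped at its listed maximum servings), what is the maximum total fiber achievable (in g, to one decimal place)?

Fiber per dollar: avocado 7, strawberries 6.154, sweet potato 3.75, tofu 1.429.
Take 3 servings of avocado: spends $3.00, +21.0 g fiber (running total 21.0 g).
Take 0.3538 servings of strawberries: spends $0.23, +1.4 g fiber (running total 22.4 g).
Greedy by best ratio exhausts the cost allowance optimally: 22.4 g.

22.4 g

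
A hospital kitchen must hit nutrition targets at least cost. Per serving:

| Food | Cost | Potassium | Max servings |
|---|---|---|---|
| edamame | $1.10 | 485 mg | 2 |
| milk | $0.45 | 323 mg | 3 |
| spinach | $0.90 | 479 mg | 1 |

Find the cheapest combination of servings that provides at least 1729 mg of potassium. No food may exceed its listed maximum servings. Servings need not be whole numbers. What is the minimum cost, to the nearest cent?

Cost per mg of potassium: milk $0.0014, spinach $0.0019, edamame $0.0023.
Take 3 servings of milk: +969.0 mg potassium for $1.35 (total $1.35, still need 760.0 mg).
Take 1 serving of spinach: +479.0 mg potassium for $0.90 (total $2.25, still need 281.0 mg).
Take 0.5794 servings of edamame: +281.0 mg potassium for $0.64 (total $2.89, still need 0.0 mg).
Filling from the cheapest source first is optimal under one linear minimum: $2.89.

$2.89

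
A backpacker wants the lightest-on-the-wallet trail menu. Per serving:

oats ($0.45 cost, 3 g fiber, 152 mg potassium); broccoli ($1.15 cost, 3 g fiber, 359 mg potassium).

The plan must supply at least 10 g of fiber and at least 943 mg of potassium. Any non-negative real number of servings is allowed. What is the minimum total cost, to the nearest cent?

Compare the cost at each extreme point of the feasible region.
oats only: max(10/3, 943/152) = 6.204 servings → $2.79.
broccoli only: max(10/3, 943/359) = 3.333 servings → $3.83.
oats + broccoli with both tight: 1.225 servings and 2.108 servings → $2.98.
The minimum over all feasible corners is $2.79.

$2.79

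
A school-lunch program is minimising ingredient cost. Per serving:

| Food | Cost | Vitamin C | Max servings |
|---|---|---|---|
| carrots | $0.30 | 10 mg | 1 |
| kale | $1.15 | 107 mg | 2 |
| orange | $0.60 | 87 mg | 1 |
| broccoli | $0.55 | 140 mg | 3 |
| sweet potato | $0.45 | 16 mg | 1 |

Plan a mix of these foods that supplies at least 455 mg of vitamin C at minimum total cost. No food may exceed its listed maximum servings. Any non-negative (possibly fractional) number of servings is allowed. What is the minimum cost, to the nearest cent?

$1.89

Cost per mg of vitamin C: broccoli $0.0039, orange $0.0069, kale $0.0107, sweet potato $0.0281, carrots $0.0300.
Take 3 servings of broccoli: +420.0 mg vitamin C for $1.65 (total $1.65, still need 35.0 mg).
Take 0.4023 servings of orange: +35.0 mg vitamin C for $0.24 (total $1.89, still need 0.0 mg).
Filling from the cheapest source first is optimal under one linear minimum: $1.89.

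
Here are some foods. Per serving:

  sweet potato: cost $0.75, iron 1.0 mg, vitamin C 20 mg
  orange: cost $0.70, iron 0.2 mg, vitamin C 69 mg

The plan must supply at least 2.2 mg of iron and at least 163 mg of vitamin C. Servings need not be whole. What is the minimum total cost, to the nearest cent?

Minimising a linear cost over {iron ≥ 2.2, vitamin C ≥ 163, servings ≥ 0} — the optimum is at a vertex, using one or two foods.
sweet potato only: max(2.2/1.0, 163/20) = 8.15 servings → $6.11.
orange only: max(2.2/0.2, 163/69) = 11 servings → $7.70.
sweet potato + orange with both tight: 1.834 servings and 1.831 servings → $2.66.
So the least-cost plan costs $2.66.

$2.66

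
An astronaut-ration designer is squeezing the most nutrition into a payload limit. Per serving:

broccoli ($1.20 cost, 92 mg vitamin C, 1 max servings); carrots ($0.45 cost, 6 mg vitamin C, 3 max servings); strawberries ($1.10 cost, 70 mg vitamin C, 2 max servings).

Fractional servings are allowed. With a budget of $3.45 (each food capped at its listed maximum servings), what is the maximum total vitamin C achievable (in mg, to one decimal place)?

Vitamin C per dollar: broccoli 76.67, strawberries 63.64, carrots 13.33.
Take 1 serving of broccoli: spends $1.20, +92.0 mg vitamin C (running total 92.0 mg).
Take 2 servings of strawberries: spends $2.20, +140.0 mg vitamin C (running total 232.0 mg).
Take 0.1111 servings of carrots: spends $0.05, +0.7 mg vitamin C (running total 232.7 mg).
Greedy by best ratio exhausts the cost allowance optimally: 232.7 mg.

232.7 mg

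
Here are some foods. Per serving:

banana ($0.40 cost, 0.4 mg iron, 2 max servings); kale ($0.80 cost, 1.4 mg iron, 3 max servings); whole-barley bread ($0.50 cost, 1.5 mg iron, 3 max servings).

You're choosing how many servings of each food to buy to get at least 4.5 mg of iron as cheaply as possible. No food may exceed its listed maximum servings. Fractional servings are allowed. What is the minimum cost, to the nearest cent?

$1.50

Cost per mg of iron: whole-barley bread $0.3333, kale $0.5714, banana $1.0000.
Take 3 servings of whole-barley bread: +4.5 mg iron for $1.50 (total $1.50, still need 0.0 mg).
Greedy by cheapest-per-mg is optimal for a single linear constraint, so the minimum cost is $1.50.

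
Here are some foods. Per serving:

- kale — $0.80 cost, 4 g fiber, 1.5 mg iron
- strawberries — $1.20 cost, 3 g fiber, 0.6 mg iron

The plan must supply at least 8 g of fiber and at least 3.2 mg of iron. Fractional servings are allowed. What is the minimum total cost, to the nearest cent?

A basic optimal solution has at most two foods positive. Try each food alone and each pair with both targets met exactly.
kale only: max(8/4, 3.2/1.5) = 2.133 servings → $1.71.
strawberries only: max(8/3, 3.2/0.6) = 5.333 servings → $6.40.
kale + strawberries: intersection lies outside the first quadrant.
The minimum over all feasible corners is $1.71.

$1.71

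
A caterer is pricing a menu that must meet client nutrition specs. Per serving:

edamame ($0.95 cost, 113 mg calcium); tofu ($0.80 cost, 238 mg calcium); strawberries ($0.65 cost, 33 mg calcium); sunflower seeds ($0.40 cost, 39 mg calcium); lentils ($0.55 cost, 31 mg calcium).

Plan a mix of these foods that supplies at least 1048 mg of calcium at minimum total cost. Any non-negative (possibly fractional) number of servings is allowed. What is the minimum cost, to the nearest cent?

Cost per mg of calcium: tofu $0.0034, edamame $0.0084, sunflower seeds $0.0103, lentils $0.0177, strawberries $0.0197.
With no serving limits, use only tofu: 1048 mg / 238 mg = 4.403 servings × $0.80 = $3.52.

$3.52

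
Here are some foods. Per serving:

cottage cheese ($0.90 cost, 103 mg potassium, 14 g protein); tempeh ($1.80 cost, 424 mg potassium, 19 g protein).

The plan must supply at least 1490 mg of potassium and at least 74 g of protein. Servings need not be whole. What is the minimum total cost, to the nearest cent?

For a min-cost LP with two ≥-constraints, a basic feasible solution has at most two positive variables.
cottage cheese only: max(1490/103, 74/14) = 14.47 servings → $13.02.
tempeh only: max(1490/424, 74/19) = 3.895 servings → $7.01.
cottage cheese + tempeh with both tight: 0.7705 servings and 3.327 servings → $6.68.
Cheapest feasible corner: $6.68.

$6.68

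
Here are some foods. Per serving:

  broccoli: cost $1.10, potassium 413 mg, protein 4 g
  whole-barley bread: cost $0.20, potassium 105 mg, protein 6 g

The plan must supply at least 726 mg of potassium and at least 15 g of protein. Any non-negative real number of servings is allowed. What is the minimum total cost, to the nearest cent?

$1.38

The cheapest plan sits at a corner of the feasible region — with two constraints it uses at most two foods.
broccoli only: max(726/413, 15/4) = 3.75 servings → $4.12.
whole-barley bread only: max(726/105, 15/6) = 6.914 servings → $1.38.
broccoli + whole-barley bread with both tight: 1.351 servings and 1.599 servings → $1.81.
So the least-cost plan costs $1.38.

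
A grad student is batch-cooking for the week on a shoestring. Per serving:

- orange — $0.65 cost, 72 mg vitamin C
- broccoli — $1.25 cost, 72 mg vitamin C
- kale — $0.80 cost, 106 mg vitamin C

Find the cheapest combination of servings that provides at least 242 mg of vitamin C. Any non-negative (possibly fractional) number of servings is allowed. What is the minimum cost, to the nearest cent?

$1.83

Cost per mg of vitamin C: kale $0.0075, orange $0.0090, broccoli $0.0174.
With no serving limits, use only kale: 242 mg / 106 mg = 2.283 servings × $0.80 = $1.83.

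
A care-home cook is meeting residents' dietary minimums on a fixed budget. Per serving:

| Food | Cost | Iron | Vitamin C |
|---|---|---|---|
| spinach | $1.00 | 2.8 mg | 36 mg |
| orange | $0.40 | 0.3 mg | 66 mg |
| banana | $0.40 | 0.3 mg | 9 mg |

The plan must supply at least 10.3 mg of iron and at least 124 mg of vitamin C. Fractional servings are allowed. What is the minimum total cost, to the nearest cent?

spinach only: max(10.3/2.8, 124/36) = 3.679 servings → $3.68.
orange only: max(10.3/0.3, 124/66) = 34.33 servings → $13.73.
banana only: max(10.3/0.3, 124/9) = 34.33 servings → $13.73.
spinach + orange with both targets exact would need a negative amount; discard.
spinach + banana with both targets exact would need a negative amount; discard.
orange + banana: intersection lies outside the first quadrant.
The minimum over all feasible corners is $3.68.

$3.68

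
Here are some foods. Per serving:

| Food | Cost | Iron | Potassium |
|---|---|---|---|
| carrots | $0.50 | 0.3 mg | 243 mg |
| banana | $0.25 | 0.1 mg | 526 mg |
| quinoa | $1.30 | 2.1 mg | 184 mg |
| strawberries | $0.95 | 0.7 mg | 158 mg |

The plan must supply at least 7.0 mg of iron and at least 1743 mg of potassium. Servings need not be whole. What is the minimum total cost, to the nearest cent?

$4.74

For a min-cost LP with two ≥-constraints, a basic feasible solution has at most two positive variables.
carrots only: max(7.0/0.3, 1743/243) = 23.33 servings → $11.67.
banana only: max(7.0/0.1, 1743/526) = 70 servings → $17.50.
quinoa only: max(7.0/2.1, 1743/184) = 9.473 servings → $12.31.
strawberries only: max(7.0/0.7, 1743/158) = 11.03 servings → $10.48.
carrots + banana with both targets exact would need a negative amount; discard.
carrots + quinoa with both tight: 5.213 servings and 2.589 servings → $5.97.
carrots + strawberries with both tight: 0.9299 servings and 9.601 servings → $9.59.
banana + quinoa with both tight: 2.184 servings and 3.229 servings → $4.74.
banana + strawberries with both tight: 0.3238 servings and 9.954 servings → $9.54.
quinoa + strawberries: intersection lies outside the first quadrant.
The minimum over all feasible corners is $4.74.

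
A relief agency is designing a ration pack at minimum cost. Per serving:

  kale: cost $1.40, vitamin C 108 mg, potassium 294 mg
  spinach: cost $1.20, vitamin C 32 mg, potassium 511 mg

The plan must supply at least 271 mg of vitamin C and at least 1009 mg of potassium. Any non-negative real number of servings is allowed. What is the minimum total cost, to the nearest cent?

A basic optimal solution has at most two foods positive. Try each food alone and each pair with both targets met exactly.
kale only: max(271/108, 1009/294) = 3.432 servings → $4.80.
spinach only: max(271/32, 1009/511) = 8.469 servings → $10.16.
kale + spinach with both tight: 2.32 servings and 0.64 servings → $4.02.
The minimum over all feasible corners is $4.02.

$4.02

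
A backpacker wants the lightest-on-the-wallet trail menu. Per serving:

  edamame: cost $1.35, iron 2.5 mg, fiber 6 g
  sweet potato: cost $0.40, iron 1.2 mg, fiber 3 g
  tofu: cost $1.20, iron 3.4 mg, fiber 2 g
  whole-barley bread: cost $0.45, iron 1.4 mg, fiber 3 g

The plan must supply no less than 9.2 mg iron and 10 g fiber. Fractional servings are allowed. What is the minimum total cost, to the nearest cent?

A basic optimal solution has at most two foods positive. Try each food alone and each pair with both targets met exactly.
edamame only: max(9.2/2.5, 10/6) = 3.68 servings → $4.97.
sweet potato only: max(9.2/1.2, 10/3) = 7.667 servings → $3.07.
tofu only: max(9.2/3.4, 10/2) = 5 servings → $6.00.
whole-barley bread only: max(9.2/1.4, 10/3) = 6.571 servings → $2.96.
edamame + sweet potato: the both-tight solution has a negative serving — not a feasible corner.
edamame + tofu with both tight: 1.013 servings and 1.961 servings → $3.72.
edamame + whole-barley bread: intersection lies outside the first quadrant.
sweet potato + tofu with both tight: 2 servings and 2 servings → $3.20.
sweet potato + whole-barley bread with both targets exact would need a negative amount; discard.
tofu + whole-barley bread with both tight: 1.838 servings and 2.108 servings → $3.15.
The minimum over all feasible corners is $2.96.

$2.96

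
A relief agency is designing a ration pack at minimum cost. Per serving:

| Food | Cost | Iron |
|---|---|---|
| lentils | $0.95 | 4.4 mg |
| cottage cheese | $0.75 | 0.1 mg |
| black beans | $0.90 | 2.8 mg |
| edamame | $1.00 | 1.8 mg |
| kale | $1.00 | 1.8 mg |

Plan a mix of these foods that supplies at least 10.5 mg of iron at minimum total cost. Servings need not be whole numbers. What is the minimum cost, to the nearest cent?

Cost per mg of iron: lentils $0.2159, black beans $0.3214, edamame $0.5556, kale $0.5556, cottage cheese $7.5000.
With no serving limits, use only lentils: 10.5 mg / 4.4 mg = 2.386 servings × $0.95 = $2.27.

$2.27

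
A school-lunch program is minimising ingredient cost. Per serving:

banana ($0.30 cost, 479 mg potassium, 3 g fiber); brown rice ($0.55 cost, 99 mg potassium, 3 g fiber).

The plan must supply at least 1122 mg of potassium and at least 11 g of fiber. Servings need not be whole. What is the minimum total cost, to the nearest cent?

Two binding constraints pin down two serving amounts, so the optimal mix uses at most two foods. The candidates are each food alone (scaled to the tighter of potassium/fiber) and each pair with both constraints tight.
banana only: max(1122/479, 11/3) = 3.667 servings → $1.10.
brown rice only: max(1122/99, 11/3) = 11.33 servings → $6.23.
banana + brown rice with both tight: 1.997 servings and 1.669 servings → $1.52.
So the least-cost plan costs $1.10.

$1.10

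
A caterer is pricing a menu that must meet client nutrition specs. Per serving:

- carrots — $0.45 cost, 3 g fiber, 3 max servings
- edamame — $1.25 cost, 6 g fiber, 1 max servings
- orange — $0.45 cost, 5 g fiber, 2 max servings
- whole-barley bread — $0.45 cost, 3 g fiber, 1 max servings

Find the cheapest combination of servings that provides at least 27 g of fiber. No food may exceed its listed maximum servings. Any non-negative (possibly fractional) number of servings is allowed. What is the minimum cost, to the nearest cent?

$3.74

Cost per g of fiber: orange $0.0900, carrots $0.1500, whole-barley bread $0.1500, edamame $0.2083.
Take 2 servings of orange: +10.0 g fiber for $0.90 (total $0.90, still need 17.0 g).
Take 3 servings of carrots: +9.0 g fiber for $1.35 (total $2.25, still need 8.0 g).
Take 1 serving of whole-barley bread: +3.0 g fiber for $0.45 (total $2.70, still need 5.0 g).
Take 0.8333 servings of edamame: +5.0 g fiber for $1.04 (total $3.74, still need 0.0 g).
Filling from the cheapest source first is optimal under one linear minimum: $3.74.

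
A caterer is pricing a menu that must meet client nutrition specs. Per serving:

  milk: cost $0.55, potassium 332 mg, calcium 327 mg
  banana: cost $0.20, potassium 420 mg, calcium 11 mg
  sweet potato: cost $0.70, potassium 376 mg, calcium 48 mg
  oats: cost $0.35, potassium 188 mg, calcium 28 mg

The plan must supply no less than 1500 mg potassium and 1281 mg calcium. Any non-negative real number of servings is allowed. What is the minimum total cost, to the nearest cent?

$2.24

The cheapest plan sits at a corner of the feasible region — with two constraints it uses at most two foods.
milk only: max(1500/332, 1281/327) = 4.518 servings → $2.48.
banana only: max(1500/420, 1281/11) = 116.5 servings → $23.29.
sweet potato only: max(1500/376, 1281/48) = 26.69 servings → $18.68.
oats only: max(1500/188, 1281/28) = 45.75 servings → $16.01.
milk + banana with both tight: 3.901 servings and 0.4878 servings → $2.24.
milk + sweet potato with both tight: 3.828 servings and 0.6093 servings → $2.53.
milk + oats with both tight: 3.81 servings and 1.25 servings → $2.53.
banana + sweet potato with both targets exact would need a negative amount; discard.
banana + oats: intersection lies outside the first quadrant.
sweet potato + oats with both targets exact would need a negative amount; discard.
So the least-cost plan costs $2.24.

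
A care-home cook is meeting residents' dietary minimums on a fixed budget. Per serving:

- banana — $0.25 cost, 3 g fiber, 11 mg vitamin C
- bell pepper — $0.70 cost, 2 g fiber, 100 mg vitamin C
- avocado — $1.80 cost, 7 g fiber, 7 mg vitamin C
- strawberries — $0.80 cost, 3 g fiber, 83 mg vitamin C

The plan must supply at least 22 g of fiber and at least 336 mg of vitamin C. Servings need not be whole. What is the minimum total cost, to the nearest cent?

$3.30

Minimising a linear cost over {fiber ≥ 22, vitamin C ≥ 336, servings ≥ 0} — the optimum is at a vertex, using one or two foods.
banana only: max(22/3, 336/11) = 30.55 servings → $7.64.
bell pepper only: max(22/2, 336/100) = 11 servings → $7.70.
avocado only: max(22/7, 336/7) = 48 servings → $86.40.
strawberries only: max(22/3, 336/83) = 7.333 servings → $5.87.
banana + bell pepper with both tight: 5.496 servings and 2.755 servings → $3.30.
banana + avocado with both targets exact would need a negative amount; discard.
banana + strawberries with both tight: 3.787 servings and 3.546 servings → $3.78.
bell pepper + avocado with both tight: 3.204 servings and 2.227 servings → $6.25.
bell pepper + strawberries: the both-tight solution has a negative serving — not a feasible corner.
avocado + strawberries with both tight: 1.461 servings and 3.925 servings → $5.77.
Cheapest feasible corner: $3.30.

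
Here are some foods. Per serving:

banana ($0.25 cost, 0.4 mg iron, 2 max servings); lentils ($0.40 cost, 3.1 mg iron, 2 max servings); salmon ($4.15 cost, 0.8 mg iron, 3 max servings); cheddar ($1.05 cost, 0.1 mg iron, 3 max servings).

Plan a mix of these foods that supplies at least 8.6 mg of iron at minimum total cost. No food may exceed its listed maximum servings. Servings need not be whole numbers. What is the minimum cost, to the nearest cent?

$9.60

Cost per mg of iron: lentils $0.1290, banana $0.6250, salmon $5.1875, cheddar $10.5000.
Take 2 servings of lentils: +6.2 mg iron for $0.80 (total $0.80, still need 2.4 mg).
Take 2 servings of banana: +0.8 mg iron for $0.50 (total $1.30, still need 1.6 mg).
Take 2 servings of salmon: +1.6 mg iron for $8.30 (total $9.60, still need 0.0 mg).
Filling from the cheapest source first is optimal under one linear minimum: $9.60.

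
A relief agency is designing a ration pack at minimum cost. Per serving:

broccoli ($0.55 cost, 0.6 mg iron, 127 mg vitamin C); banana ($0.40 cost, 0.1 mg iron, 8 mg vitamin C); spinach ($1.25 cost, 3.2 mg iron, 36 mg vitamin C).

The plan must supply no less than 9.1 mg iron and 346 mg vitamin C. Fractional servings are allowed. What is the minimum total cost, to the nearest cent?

$4.19

At the optimum either one food covers both requirements or two foods hit both targets exactly; no other combination can be cheaper.
broccoli only: max(9.1/0.6, 346/127) = 15.17 servings → $8.34.
banana only: max(9.1/0.1, 346/8) = 91 servings → $36.40.
spinach only: max(9.1/3.2, 346/36) = 9.611 servings → $12.01.
broccoli + banana: intersection lies outside the first quadrant.
broccoli + spinach with both tight: 2.026 servings and 2.464 servings → $4.19.
banana + spinach with both tight: 35.44 servings and 1.736 servings → $16.34.
The minimum over all feasible corners is $4.19.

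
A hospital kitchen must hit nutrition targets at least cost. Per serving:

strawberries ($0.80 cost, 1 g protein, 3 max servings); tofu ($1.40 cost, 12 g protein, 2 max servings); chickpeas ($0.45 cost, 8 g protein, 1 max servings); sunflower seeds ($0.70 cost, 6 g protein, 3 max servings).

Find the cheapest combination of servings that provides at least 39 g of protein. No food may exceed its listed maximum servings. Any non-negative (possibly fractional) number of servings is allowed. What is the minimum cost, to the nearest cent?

Cost per g of protein: chickpeas $0.0563, tofu $0.1167, sunflower seeds $0.1167, strawberries $0.8000.
Take 1 serving of chickpeas: +8.0 g protein for $0.45 (total $0.45, still need 31.0 g).
Take 2 servings of tofu: +24.0 g protein for $2.80 (total $3.25, still need 7.0 g).
Take 1.167 servings of sunflower seeds: +7.0 g protein for $0.82 (total $4.07, still need 0.0 g).
Greedy by cheapest-per-g is optimal for a single linear constraint, so the minimum cost is $4.07.

$4.07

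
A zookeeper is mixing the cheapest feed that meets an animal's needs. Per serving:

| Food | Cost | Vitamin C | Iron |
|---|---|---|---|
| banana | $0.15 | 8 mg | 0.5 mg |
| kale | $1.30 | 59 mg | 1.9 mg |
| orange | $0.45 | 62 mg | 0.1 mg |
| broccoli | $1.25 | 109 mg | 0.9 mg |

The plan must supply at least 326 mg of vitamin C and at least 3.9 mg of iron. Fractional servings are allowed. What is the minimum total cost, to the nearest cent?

$3.00

For a min-cost LP with two ≥-constraints, a basic feasible solution has at most two positive variables.
banana only: max(326/8, 3.9/0.5) = 40.75 servings → $6.11.
kale only: max(326/59, 3.9/1.9) = 5.525 servings → $7.18.
orange only: max(326/62, 3.9/0.1) = 39 servings → $17.55.
broccoli only: max(326/109, 3.9/0.9) = 4.333 servings → $5.42.
banana + kale with both targets exact would need a negative amount; discard.
banana + orange with both tight: 6.927 servings and 4.364 servings → $3.00.
banana + broccoli with both tight: 2.784 servings and 2.786 servings → $3.90.
kale + orange with both tight: 1.87 servings and 3.479 servings → $4.00.
kale + broccoli with both tight: 0.8552 servings and 2.528 servings → $4.27.
orange + broccoli: intersection lies outside the first quadrant.
The minimum over all feasible corners is $3.00.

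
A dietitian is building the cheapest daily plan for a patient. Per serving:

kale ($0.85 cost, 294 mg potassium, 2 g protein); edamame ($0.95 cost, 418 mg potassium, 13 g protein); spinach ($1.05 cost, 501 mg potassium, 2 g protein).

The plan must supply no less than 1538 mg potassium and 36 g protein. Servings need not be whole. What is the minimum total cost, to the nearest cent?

$3.42

kale only: max(1538/294, 36/2) = 18 servings → $15.30.
edamame only: max(1538/418, 36/13) = 3.679 servings → $3.50.
spinach only: max(1538/501, 36/2) = 18 servings → $18.90.
kale + edamame with both tight: 1.656 servings and 2.514 servings → $3.80.
kale + spinach: the both-tight solution has a negative serving — not a feasible corner.
edamame + spinach with both tight: 2.635 servings and 0.8712 servings → $3.42.
So the least-cost plan costs $3.42.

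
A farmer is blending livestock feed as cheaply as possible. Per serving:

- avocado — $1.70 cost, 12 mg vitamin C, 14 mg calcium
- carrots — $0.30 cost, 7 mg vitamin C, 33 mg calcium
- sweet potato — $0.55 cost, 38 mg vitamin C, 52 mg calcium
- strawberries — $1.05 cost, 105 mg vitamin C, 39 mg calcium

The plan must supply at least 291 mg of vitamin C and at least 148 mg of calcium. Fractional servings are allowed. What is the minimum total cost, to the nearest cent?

avocado only: max(291/12, 148/14) = 24.25 servings → $41.23.
carrots only: max(291/7, 148/33) = 41.57 servings → $12.47.
sweet potato only: max(291/38, 148/52) = 7.658 servings → $4.21.
strawberries only: max(291/105, 148/39) = 3.795 servings → $3.98.
avocado + carrots: intersection lies outside the first quadrant.
avocado + sweet potato: intersection lies outside the first quadrant.
avocado + strawberries with both tight: 4.183 servings and 2.293 servings → $9.52.
carrots + sweet potato with both targets exact would need a negative amount; discard.
carrots + strawberries with both tight: 1.313 servings and 2.684 servings → $3.21.
sweet potato + strawberries with both tight: 1.054 servings and 2.39 servings → $3.09.
Cheapest feasible corner: $3.09.

$3.09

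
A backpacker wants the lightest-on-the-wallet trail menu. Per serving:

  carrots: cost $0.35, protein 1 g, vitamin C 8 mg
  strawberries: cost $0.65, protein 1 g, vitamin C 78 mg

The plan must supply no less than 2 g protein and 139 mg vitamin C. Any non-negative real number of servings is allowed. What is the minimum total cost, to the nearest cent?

$1.23

Two binding constraints pin down two serving amounts, so the optimal mix uses at most two foods. The candidates are each food alone (scaled to the tighter of protein/vitamin C) and each pair with both constraints tight.
carrots only: max(2/1, 139/8) = 17.38 servings → $6.08.
strawberries only: max(2/1, 139/78) = 2 servings → $1.30.
carrots + strawberries with both tight: 0.2429 servings and 1.757 servings → $1.23.
The minimum over all feasible corners is $1.23.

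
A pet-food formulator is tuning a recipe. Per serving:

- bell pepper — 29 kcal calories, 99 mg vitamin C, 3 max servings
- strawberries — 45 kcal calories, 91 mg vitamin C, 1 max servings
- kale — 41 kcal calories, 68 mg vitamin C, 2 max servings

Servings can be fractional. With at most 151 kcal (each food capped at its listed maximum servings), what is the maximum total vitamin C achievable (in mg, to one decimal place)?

Vitamin C per kcal: bell pepper 3.414, strawberries 2.022, kale 1.659.
Take 3 servings of bell pepper: uses 87 kcal, +297.0 mg vitamin C (running total 297.0 mg).
Take 1 serving of strawberries: uses 45 kcal, +91.0 mg vitamin C (running total 388.0 mg).
Take 0.4634 servings of kale: uses 19 kcal, +31.5 mg vitamin C (running total 419.5 mg).
Filling greedily by vitamin C-per-kcal is optimal for one linear limit, giving 419.5 mg.

419.5 mg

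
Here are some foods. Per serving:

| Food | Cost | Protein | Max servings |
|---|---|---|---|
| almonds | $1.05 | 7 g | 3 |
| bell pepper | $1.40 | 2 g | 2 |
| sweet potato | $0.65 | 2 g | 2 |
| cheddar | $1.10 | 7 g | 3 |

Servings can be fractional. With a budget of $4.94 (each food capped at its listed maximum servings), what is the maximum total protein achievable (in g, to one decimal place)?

32.4 g

Protein per dollar: almonds 6.667, cheddar 6.364, sweet potato 3.077, bell pepper 1.429.
Take 3 servings of almonds: spends $3.15, +21.0 g protein (running total 21.0 g).
Take 1.627 servings of cheddar: spends $1.79, +11.4 g protein (running total 32.4 g).
Greedy by best ratio exhausts the cost allowance optimally: 32.4 g.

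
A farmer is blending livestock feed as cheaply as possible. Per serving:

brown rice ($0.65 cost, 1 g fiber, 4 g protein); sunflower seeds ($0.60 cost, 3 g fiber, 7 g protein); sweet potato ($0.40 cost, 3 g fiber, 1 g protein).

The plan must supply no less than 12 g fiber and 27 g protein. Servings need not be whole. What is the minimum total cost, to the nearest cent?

Check every corner: each single food scaled to meet both minima, and each pair solved so both constraints bind.
brown rice only: max(12/1, 27/4) = 12 servings → $7.80.
sunflower seeds only: max(12/3, 27/7) = 4 servings → $2.40.
sweet potato only: max(12/3, 27/1) = 27 servings → $10.80.
brown rice + sunflower seeds with both targets exact would need a negative amount; discard.
brown rice + sweet potato with both tight: 6.273 servings and 1.909 servings → $4.84.
sunflower seeds + sweet potato with both tight: 3.833 servings and 0.1667 servings → $2.37.
Cheapest feasible corner: $2.37.

$2.37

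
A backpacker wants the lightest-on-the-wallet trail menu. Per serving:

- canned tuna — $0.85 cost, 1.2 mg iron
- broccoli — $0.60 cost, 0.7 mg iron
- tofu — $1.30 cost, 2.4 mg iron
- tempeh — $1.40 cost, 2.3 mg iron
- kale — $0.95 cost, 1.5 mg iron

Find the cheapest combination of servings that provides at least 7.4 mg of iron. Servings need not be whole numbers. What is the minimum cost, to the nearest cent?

Cost per mg of iron: tofu $0.5417, tempeh $0.6087, kale $0.6333, canned tuna $0.7083, broccoli $0.8571.
With no serving limits, use only tofu: 7.4 mg / 2.4 mg = 3.083 servings × $1.30 = $4.01.

$4.01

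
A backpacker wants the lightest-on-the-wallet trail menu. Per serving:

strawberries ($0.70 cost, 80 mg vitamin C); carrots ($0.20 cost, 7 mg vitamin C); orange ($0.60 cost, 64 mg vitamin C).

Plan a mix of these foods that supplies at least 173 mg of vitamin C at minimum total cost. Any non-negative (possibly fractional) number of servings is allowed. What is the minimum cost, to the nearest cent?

Cost per mg of vitamin C: strawberries $0.0088, orange $0.0094, carrots $0.0286.
With no serving limits, use only strawberries: 173 mg / 80 mg = 2.163 servings × $0.70 = $1.51.

$1.51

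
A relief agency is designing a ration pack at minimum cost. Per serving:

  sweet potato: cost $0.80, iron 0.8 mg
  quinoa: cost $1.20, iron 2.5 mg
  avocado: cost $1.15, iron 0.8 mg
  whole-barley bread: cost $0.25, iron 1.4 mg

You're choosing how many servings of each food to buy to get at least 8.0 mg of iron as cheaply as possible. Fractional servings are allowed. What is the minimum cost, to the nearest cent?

Cost per mg of iron: whole-barley bread $0.1786, quinoa $0.4800, sweet potato $1.0000, avocado $1.4375.
With no serving limits, use only whole-barley bread: 8.0 mg / 1.4 mg = 5.714 servings × $0.25 = $1.43.

$1.43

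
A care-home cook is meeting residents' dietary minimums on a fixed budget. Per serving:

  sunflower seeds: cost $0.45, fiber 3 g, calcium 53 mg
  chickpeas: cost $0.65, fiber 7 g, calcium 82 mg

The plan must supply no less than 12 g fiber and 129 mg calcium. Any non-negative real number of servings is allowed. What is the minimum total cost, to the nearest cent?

At the optimum either one food covers both requirements or two foods hit both targets exactly; no other combination can be cheaper.
sunflower seeds only: max(12/3, 129/53) = 4 servings → $1.80.
chickpeas only: max(12/7, 129/82) = 1.714 servings → $1.11.
sunflower seeds + chickpeas: the both-tight solution has a negative serving — not a feasible corner.
The minimum over all feasible corners is $1.11.

$1.11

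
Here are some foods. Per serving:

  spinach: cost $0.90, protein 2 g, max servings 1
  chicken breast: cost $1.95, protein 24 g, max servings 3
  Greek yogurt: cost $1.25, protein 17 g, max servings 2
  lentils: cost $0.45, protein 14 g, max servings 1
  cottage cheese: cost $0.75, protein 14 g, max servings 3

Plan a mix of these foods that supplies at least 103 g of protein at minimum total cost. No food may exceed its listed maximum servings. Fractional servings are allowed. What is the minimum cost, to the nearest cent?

$6.26

Cost per g of protein: lentils $0.0321, cottage cheese $0.0536, Greek yogurt $0.0735, chicken breast $0.0813, spinach $0.4500.
Take 1 serving of lentils: +14.0 g protein for $0.45 (total $0.45, still need 89.0 g).
Take 3 servings of cottage cheese: +42.0 g protein for $2.25 (total $2.70, still need 47.0 g).
Take 2 servings of Greek yogurt: +34.0 g protein for $2.50 (total $5.20, still need 13.0 g).
Take 0.5417 servings of chicken breast: +13.0 g protein for $1.06 (total $6.26, still need 0.0 g).
Filling from the cheapest source first is optimal under one linear minimum: $6.26.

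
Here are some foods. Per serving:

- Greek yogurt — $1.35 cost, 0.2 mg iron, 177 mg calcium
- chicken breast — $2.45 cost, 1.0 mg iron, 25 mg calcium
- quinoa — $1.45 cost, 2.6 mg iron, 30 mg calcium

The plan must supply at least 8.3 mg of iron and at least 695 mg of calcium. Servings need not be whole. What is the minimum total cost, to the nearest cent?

$8.88

With two linear requirements the optimum uses one or two foods; enumerate the corners.
Greek yogurt only: max(8.3/0.2, 695/177) = 41.5 servings → $56.02.
chicken breast only: max(8.3/1.0, 695/25) = 27.8 servings → $68.11.
quinoa only: max(8.3/2.6, 695/30) = 23.17 servings → $33.59.
Greek yogurt + chicken breast with both tight: 2.834 servings and 7.733 servings → $22.77.
Greek yogurt + quinoa with both tight: 3.43 servings and 2.928 servings → $8.88.
chicken breast + quinoa with both targets exact would need a negative amount; discard.
So the least-cost plan costs $8.88.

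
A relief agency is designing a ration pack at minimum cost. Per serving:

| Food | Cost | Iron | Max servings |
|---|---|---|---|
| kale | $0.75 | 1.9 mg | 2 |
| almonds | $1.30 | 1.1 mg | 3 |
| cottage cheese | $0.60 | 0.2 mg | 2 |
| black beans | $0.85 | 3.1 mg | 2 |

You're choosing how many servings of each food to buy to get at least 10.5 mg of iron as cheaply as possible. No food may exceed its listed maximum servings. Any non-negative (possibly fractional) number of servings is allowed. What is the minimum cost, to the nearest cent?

$3.79

Cost per mg of iron: black beans $0.2742, kale $0.3947, almonds $1.1818, cottage cheese $3.0000.
Take 2 servings of black beans: +6.2 mg iron for $1.70 (total $1.70, still need 4.3 mg).
Take 2 servings of kale: +3.8 mg iron for $1.50 (total $3.20, still need 0.5 mg).
Take 0.4545 servings of almonds: +0.5 mg iron for $0.59 (total $3.79, still need 0.0 mg).
Greedy by cheapest-per-mg is optimal for a single linear constraint, so the minimum cost is $3.79.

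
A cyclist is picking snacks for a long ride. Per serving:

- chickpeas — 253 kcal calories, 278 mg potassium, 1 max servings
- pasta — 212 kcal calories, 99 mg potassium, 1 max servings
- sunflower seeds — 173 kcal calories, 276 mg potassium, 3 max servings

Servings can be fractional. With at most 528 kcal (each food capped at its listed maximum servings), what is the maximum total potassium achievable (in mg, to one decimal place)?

837.9 mg

Potassium per kcal: sunflower seeds 1.595, chickpeas 1.099, pasta 0.467.
Take 3 servings of sunflower seeds: uses 519 kcal, +828.0 mg potassium (running total 828.0 mg).
Take 0.03557 servings of chickpeas: uses 9 kcal, +9.9 mg potassium (running total 837.9 mg).
Greedy by best ratio exhausts the calories allowance optimally: 837.9 mg.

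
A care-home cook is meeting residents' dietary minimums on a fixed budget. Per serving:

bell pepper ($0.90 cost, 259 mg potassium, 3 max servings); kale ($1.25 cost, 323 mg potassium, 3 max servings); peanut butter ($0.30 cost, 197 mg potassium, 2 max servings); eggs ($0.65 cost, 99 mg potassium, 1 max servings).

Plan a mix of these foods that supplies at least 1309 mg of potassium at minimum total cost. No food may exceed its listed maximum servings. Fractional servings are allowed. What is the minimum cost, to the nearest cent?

$3.83

Cost per mg of potassium: peanut butter $0.0015, bell pepper $0.0035, kale $0.0039, eggs $0.0066.
Take 2 servings of peanut butter: +394.0 mg potassium for $0.60 (total $0.60, still need 915.0 mg).
Take 3 servings of bell pepper: +777.0 mg potassium for $2.70 (total $3.30, still need 138.0 mg).
Take 0.4272 servings of kale: +138.0 mg potassium for $0.53 (total $3.83, still need 0.0 mg).
Greedy by cheapest-per-mg is optimal for a single linear constraint, so the minimum cost is $3.83.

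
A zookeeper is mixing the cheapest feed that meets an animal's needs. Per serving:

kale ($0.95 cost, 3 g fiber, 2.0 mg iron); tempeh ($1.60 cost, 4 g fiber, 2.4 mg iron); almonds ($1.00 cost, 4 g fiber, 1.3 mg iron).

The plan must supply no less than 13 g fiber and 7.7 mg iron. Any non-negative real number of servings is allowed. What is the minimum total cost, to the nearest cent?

kale only: max(13/3, 7.7/2.0) = 4.333 servings → $4.12.
tempeh only: max(13/4, 7.7/2.4) = 3.25 servings → $5.20.
almonds only: max(13/4, 7.7/1.3) = 5.923 servings → $5.92.
kale + tempeh: the both-tight solution has a negative serving — not a feasible corner.
kale + almonds with both tight: 3.39 servings and 0.7073 servings → $3.93.
tempeh + almonds with both tight: 3.159 servings and 0.09091 servings → $5.15.
The minimum over all feasible corners is $3.93.

$3.93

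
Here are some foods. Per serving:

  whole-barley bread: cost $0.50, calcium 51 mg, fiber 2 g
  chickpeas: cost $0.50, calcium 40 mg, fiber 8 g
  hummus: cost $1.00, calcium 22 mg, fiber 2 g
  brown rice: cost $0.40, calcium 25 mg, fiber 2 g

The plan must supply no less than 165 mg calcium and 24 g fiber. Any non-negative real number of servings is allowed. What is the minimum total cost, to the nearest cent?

A basic optimal solution has at most two foods positive. Try each food alone and each pair with both targets met exactly.
whole-barley bread only: max(165/51, 24/2) = 12 servings → $6.00.
chickpeas only: max(165/40, 24/8) = 4.125 servings → $2.06.
hummus only: max(165/22, 24/2) = 12 servings → $12.00.
brown rice only: max(165/25, 24/2) = 12 servings → $4.80.
whole-barley bread + chickpeas with both tight: 1.098 servings and 2.726 servings → $1.91.
whole-barley bread + hummus: the both-tight solution has a negative serving — not a feasible corner.
whole-barley bread + brown rice: the both-tight solution has a negative serving — not a feasible corner.
chickpeas + hummus with both tight: 2.062 servings and 3.75 servings → $4.78.
chickpeas + brown rice with both tight: 2.25 servings and 3 servings → $2.33.
hummus + brown rice: the both-tight solution has a negative serving — not a feasible corner.
So the least-cost plan costs $1.91.

$1.91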